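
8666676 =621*13956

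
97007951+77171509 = 174179460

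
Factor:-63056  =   - 2^4*7^1*563^1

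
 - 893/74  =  -13 + 69/74= - 12.07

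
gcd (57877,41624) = 1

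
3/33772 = 3/33772 = 0.00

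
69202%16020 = 5122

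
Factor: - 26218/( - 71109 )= 2^1 * 3^(-2)*7901^(-1)*13109^1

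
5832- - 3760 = 9592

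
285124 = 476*599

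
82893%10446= 9771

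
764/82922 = 382/41461 = 0.01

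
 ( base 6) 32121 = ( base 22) 90D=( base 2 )1000100010001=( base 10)4369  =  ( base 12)2641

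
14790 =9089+5701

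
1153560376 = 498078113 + 655482263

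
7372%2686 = 2000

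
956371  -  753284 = 203087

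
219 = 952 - 733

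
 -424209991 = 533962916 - 958172907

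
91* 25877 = 2354807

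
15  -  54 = - 39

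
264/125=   2+14/125 = 2.11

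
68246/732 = 34123/366 = 93.23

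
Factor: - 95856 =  - 2^4*3^1 * 1997^1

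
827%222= 161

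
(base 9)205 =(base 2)10100111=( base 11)142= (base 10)167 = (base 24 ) 6N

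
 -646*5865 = -3788790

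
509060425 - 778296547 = - 269236122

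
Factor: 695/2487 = 3^(-1)*5^1*139^1 * 829^(-1)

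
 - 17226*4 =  - 68904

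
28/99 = 28/99 = 0.28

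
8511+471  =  8982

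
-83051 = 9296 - 92347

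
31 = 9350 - 9319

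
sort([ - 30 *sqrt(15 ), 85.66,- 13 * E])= [ - 30*sqrt( 15),- 13*E,85.66]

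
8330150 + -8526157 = -196007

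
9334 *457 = 4265638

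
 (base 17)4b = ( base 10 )79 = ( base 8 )117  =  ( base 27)2p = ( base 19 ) 43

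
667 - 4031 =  - 3364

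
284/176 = 71/44= 1.61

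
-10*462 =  - 4620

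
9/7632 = 1/848 = 0.00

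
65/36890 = 13/7378  =  0.00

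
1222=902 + 320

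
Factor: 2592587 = 2592587^1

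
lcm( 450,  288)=7200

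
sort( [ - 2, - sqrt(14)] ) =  [ - sqrt(14 ), - 2]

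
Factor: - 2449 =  - 31^1*79^1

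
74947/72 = 74947/72 = 1040.93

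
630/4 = 315/2 = 157.50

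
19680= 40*492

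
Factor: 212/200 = 53/50 = 2^( - 1 )*5^( - 2 )*53^1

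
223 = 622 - 399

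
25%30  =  25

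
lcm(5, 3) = 15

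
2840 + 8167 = 11007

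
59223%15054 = 14061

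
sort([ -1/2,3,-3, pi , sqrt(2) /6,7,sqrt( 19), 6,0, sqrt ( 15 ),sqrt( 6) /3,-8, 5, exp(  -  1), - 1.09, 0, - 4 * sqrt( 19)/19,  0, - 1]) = [ - 8,-3, - 1.09, - 1, - 4*sqrt( 19) /19 , - 1/2,0,  0,0,sqrt( 2 ) /6,exp( - 1) , sqrt( 6) /3,3,pi,sqrt( 15),sqrt( 19),5,6, 7]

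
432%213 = 6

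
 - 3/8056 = -1 +8053/8056 = - 0.00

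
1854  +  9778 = 11632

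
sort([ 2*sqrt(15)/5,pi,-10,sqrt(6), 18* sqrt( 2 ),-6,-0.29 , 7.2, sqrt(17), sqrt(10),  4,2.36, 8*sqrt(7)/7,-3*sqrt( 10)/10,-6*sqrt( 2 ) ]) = [ - 10,-6* sqrt(2) , - 6, - 3 * sqrt(10 )/10,  -  0.29, 2  *  sqrt( 15 ) /5,2.36, sqrt(6),8*sqrt( 7 )/7, pi, sqrt( 10),4, sqrt(17) , 7.2 , 18*sqrt(2 )]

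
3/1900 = 3/1900= 0.00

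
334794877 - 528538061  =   - 193743184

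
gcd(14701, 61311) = 1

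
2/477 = 2/477 = 0.00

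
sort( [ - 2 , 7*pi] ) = [ -2,7*pi]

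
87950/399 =87950/399 = 220.43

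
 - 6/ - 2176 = 3/1088 = 0.00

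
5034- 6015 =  - 981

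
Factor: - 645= - 3^1*5^1*43^1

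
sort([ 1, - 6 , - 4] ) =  [ - 6 , - 4,1 ] 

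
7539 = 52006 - 44467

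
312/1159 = 312/1159 = 0.27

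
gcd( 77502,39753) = 3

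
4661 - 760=3901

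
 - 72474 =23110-95584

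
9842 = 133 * 74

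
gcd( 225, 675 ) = 225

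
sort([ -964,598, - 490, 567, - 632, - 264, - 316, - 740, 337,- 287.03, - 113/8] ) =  [-964, - 740, - 632, - 490, - 316,-287.03,- 264,  -  113/8, 337, 567,598 ] 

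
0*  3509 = 0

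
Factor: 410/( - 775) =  - 2^1*5^( - 1)*31^(  -  1 )*41^1=-82/155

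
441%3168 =441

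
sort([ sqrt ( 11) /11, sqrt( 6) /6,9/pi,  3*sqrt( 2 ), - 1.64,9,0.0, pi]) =[ - 1.64,0.0, sqrt( 11)/11, sqrt(6 ) /6, 9/pi, pi, 3*sqrt(2 ),9 ] 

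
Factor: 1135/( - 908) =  - 2^ ( - 2 ) * 5^1 = - 5/4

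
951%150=51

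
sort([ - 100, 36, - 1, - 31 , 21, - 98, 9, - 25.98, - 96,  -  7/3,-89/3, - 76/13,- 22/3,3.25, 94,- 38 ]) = [ - 100, - 98, - 96, - 38 ,-31, -89/3, - 25.98, - 22/3, - 76/13, - 7/3,-1, 3.25, 9,  21, 36,  94]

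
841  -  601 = 240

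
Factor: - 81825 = - 3^1*5^2*1091^1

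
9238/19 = 486+4/19 = 486.21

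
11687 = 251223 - 239536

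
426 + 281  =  707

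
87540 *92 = 8053680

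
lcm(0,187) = 0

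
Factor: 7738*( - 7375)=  - 2^1*5^3*53^1*59^1*73^1=- 57067750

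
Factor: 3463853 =47^1* 73699^1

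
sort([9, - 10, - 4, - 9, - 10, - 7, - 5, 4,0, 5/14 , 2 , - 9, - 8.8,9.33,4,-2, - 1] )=[ - 10, - 10, -9, - 9, - 8.8, - 7, - 5, - 4, - 2, - 1,  0, 5/14, 2,4, 4, 9,9.33 ] 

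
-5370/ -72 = 895/12= 74.58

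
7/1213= 7/1213  =  0.01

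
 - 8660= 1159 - 9819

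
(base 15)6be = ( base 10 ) 1529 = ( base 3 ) 2002122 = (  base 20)3g9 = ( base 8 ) 2771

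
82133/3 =82133/3 = 27377.67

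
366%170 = 26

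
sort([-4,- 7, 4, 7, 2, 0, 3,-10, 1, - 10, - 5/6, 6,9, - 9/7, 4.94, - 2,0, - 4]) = [- 10, - 10,-7, - 4, - 4,  -  2, - 9/7, - 5/6, 0, 0, 1, 2,3, 4, 4.94, 6, 7,  9] 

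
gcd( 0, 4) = 4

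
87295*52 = 4539340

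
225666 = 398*567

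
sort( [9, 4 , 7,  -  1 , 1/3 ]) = [ - 1, 1/3 , 4,7,9 ]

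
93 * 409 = 38037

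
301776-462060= - 160284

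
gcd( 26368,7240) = 8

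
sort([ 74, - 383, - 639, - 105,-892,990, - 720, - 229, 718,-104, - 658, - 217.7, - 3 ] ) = [ - 892,  -  720, - 658, - 639, - 383, - 229, - 217.7, - 105, - 104,-3,74,718, 990 ]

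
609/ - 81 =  - 203/27 = -7.52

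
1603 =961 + 642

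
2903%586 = 559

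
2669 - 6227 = - 3558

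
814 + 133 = 947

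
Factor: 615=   3^1*5^1*41^1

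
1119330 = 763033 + 356297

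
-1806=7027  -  8833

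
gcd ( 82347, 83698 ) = 1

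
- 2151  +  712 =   -  1439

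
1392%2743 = 1392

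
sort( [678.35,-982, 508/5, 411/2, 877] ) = [-982, 508/5, 411/2, 678.35, 877]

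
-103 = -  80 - 23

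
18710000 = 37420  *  500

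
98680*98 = 9670640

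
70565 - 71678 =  - 1113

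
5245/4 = 1311 + 1/4  =  1311.25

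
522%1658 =522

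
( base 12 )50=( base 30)20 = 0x3C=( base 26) 28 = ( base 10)60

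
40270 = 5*8054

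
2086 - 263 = 1823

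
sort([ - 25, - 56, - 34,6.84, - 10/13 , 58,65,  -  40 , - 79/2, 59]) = [ - 56, - 40,-79/2, - 34,-25, - 10/13,6.84,58,59,65]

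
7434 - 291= 7143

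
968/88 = 11  =  11.00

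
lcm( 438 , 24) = 1752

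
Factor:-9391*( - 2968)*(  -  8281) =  - 2^3*7^3*13^2*53^1*9391^1 =- 230812073128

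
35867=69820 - 33953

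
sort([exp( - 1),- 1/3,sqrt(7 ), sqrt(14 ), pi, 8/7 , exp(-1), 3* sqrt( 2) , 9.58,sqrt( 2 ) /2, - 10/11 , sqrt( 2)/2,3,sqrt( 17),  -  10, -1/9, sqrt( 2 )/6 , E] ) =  [ - 10, -10/11, - 1/3,-1/9, sqrt( 2)/6, exp ( - 1), exp( -1),sqrt( 2)/2,sqrt( 2)/2,8/7,sqrt( 7 ),E,3,pi, sqrt ( 14),sqrt( 17),3 * sqrt(2 ),9.58]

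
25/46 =25/46 =0.54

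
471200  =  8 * 58900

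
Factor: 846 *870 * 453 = 333417060  =  2^2 * 3^4*5^1* 29^1*47^1*151^1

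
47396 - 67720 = -20324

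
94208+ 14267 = 108475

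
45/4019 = 45/4019 = 0.01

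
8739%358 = 147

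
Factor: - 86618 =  - 2^1*7^1*23^1*269^1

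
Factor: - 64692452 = -2^2 * 11^1 * 61^1*24103^1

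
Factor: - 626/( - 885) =2^1 * 3^ ( - 1 )*5^( - 1) * 59^( - 1)*313^1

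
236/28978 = 118/14489 =0.01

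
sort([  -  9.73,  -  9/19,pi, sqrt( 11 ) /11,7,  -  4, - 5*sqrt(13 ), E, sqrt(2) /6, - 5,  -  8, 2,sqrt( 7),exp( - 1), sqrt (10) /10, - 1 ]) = [ - 5*sqrt(13), - 9.73,-8, - 5,-4, - 1, -9/19,sqrt(2)/6,sqrt( 11 )/11, sqrt(10)/10 , exp ( - 1 ),  2, sqrt(7 ), E,  pi, 7]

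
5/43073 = 5/43073 = 0.00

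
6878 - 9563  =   - 2685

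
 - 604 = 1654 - 2258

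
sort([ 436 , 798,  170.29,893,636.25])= [170.29, 436,636.25, 798, 893]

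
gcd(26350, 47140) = 10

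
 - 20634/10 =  - 10317/5 = - 2063.40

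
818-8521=- 7703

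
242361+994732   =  1237093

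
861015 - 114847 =746168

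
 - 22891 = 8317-31208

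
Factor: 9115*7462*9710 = 660436622300 = 2^2*5^2*7^1*13^1*41^1*971^1*1823^1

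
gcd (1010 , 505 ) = 505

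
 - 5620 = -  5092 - 528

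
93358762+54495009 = 147853771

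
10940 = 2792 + 8148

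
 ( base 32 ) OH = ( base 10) 785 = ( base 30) Q5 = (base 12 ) 555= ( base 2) 1100010001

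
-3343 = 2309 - 5652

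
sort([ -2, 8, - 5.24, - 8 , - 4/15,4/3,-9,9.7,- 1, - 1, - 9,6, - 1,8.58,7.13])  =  [ - 9, - 9, - 8, - 5.24, - 2, - 1, - 1, - 1, - 4/15 , 4/3,6, 7.13,8, 8.58,  9.7 ]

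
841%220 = 181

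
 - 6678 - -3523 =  - 3155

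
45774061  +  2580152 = 48354213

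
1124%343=95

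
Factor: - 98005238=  - 2^1 *17^1 *83^1*34729^1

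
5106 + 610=5716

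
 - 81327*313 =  - 25455351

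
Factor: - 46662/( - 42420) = 11/10  =  2^( - 1)*5^( - 1)*11^1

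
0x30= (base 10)48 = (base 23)22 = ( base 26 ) 1M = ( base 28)1k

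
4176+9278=13454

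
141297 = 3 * 47099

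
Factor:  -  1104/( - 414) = 2^3 * 3^( -1) = 8/3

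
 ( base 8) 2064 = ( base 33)WK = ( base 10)1076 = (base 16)434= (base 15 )4bb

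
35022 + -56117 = - 21095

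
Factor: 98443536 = 2^4*3^1*491^1*4177^1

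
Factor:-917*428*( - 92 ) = 2^4*7^1*23^1*107^1*131^1=36107792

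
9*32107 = 288963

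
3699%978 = 765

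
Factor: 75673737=3^3*229^1*12239^1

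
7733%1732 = 805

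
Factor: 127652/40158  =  2^1*3^( - 2)*7^1*23^ ( -1)*47^1  =  658/207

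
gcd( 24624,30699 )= 81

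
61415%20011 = 1382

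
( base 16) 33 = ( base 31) 1k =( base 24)23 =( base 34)1H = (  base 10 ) 51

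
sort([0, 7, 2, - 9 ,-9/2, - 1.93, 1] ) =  [-9,-9/2,-1.93, 0, 1, 2,7 ] 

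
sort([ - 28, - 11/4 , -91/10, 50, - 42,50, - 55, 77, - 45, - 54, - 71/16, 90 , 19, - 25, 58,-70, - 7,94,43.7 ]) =[ - 70, - 55 , - 54  , - 45, - 42, - 28, - 25, - 91/10,-7, - 71/16, - 11/4,19,43.7,50, 50, 58,77,90, 94]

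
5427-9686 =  - 4259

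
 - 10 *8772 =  - 87720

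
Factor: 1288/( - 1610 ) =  - 4/5 = - 2^2*5^( - 1 ) 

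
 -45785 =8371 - 54156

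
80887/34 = 80887/34 =2379.03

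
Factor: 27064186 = 2^1*769^1*17597^1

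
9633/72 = 3211/24 = 133.79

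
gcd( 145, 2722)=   1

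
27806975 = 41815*665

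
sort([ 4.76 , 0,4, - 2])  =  [ - 2,0, 4 , 4.76]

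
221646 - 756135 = - 534489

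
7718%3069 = 1580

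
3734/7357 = 3734/7357 = 0.51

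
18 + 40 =58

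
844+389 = 1233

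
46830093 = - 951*( - 49243 ) 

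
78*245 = 19110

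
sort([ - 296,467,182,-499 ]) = [ - 499 , - 296,182,467 ]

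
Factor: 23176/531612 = 5794/132903 = 2^1*3^( - 2)*2897^1*14767^( -1)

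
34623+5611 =40234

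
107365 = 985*109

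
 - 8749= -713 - 8036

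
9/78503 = 9/78503 = 0.00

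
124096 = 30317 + 93779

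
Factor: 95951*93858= 9005768958= 2^1*3^1*229^1*419^1 * 15643^1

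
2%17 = 2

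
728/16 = 45 + 1/2 = 45.50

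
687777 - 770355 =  - 82578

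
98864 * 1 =98864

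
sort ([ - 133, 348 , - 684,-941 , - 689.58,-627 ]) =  [-941,-689.58, - 684,  -  627, - 133,348 ]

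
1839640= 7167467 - 5327827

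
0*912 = 0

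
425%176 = 73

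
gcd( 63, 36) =9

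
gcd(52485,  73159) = 1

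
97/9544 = 97/9544  =  0.01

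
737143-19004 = 718139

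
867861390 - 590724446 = 277136944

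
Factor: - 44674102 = -2^1*11^1*73^1*27817^1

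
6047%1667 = 1046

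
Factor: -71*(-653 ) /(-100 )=  -  2^( - 2 )*5^(- 2)*71^1*653^1 =- 46363/100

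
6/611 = 6/611 = 0.01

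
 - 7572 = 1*(  -  7572)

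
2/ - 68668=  - 1/34334 = - 0.00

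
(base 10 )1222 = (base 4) 103012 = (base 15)567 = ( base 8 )2306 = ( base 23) 273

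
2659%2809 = 2659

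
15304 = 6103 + 9201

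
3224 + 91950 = 95174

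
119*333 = 39627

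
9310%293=227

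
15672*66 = 1034352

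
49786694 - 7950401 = 41836293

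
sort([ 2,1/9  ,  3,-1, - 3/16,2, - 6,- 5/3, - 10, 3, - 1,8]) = [ - 10 , - 6, - 5/3, - 1, - 1, - 3/16, 1/9, 2,2, 3, 3,8] 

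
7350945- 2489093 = 4861852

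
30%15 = 0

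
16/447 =16/447 = 0.04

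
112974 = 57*1982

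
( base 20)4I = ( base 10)98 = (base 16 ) 62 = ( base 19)53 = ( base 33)2W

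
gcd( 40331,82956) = 31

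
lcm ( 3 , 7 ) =21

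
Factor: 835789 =835789^1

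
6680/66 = 3340/33 =101.21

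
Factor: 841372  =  2^2*7^1*151^1*199^1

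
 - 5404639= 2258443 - 7663082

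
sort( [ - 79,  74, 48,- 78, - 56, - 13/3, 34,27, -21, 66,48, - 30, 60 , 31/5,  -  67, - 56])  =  [ - 79, - 78, - 67, - 56, - 56, - 30, - 21,-13/3, 31/5,27, 34,48,48, 60 , 66, 74 ]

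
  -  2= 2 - 4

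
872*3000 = 2616000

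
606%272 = 62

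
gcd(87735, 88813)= 1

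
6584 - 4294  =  2290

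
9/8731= 9/8731  =  0.00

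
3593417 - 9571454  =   - 5978037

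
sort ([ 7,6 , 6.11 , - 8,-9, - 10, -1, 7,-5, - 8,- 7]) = [-10, - 9 , -8  , - 8 ,-7, - 5, - 1, 6, 6.11,  7, 7 ]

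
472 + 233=705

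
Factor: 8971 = 8971^1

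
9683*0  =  0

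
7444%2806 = 1832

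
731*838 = 612578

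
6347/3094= 6347/3094 = 2.05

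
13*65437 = 850681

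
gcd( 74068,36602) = 2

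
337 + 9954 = 10291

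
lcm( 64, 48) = 192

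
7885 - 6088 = 1797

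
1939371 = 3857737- 1918366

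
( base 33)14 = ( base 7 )52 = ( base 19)1i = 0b100101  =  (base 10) 37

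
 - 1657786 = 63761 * ( - 26) 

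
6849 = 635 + 6214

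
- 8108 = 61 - 8169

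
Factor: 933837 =3^1*311279^1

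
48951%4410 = 441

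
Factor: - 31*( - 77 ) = 2387=7^1 * 11^1 * 31^1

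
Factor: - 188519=-188519^1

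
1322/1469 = 1322/1469  =  0.90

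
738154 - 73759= 664395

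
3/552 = 1/184 = 0.01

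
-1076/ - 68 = 15 + 14/17 = 15.82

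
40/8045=8/1609= 0.00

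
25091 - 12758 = 12333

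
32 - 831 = - 799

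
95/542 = 95/542= 0.18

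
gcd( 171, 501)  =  3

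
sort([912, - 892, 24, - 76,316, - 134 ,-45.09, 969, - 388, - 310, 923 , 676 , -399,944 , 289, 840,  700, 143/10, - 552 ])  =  [ -892 , - 552, - 399, - 388, - 310, - 134, - 76, - 45.09,143/10,  24,  289, 316,676 , 700, 840,  912,923,944, 969]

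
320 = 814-494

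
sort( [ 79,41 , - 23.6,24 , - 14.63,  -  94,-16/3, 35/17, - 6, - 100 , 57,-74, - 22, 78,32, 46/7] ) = [ - 100, - 94, - 74, - 23.6, -22, -14.63, - 6, - 16/3, 35/17, 46/7 , 24,32,  41, 57,78 , 79]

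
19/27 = 19/27 = 0.70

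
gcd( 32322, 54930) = 6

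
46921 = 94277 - 47356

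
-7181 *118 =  - 847358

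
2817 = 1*2817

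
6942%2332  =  2278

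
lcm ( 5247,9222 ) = 304326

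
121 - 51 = 70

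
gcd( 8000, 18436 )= 4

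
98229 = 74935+23294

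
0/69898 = 0 = 0.00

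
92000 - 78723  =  13277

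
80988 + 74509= 155497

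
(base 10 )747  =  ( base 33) ml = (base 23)19B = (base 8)1353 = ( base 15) 34C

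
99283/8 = 99283/8 = 12410.38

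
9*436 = 3924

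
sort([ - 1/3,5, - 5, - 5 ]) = [ - 5, - 5, - 1/3,5]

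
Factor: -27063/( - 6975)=5^ ( - 2)*97^1=   97/25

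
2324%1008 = 308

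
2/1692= 1/846 = 0.00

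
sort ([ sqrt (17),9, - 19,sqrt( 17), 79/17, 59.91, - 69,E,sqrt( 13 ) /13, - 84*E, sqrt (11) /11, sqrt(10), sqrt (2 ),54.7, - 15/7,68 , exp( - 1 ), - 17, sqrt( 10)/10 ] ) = [- 84*E, - 69, - 19, - 17 , - 15/7,sqrt( 13)/13,sqrt(11)/11 , sqrt( 10 ) /10, exp ( - 1),  sqrt(2 ),E,sqrt( 10), sqrt( 17), sqrt( 17 ),79/17,9,54.7,59.91, 68] 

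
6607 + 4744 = 11351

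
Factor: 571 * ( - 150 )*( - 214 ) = 2^2 * 3^1*5^2 * 107^1*571^1 = 18329100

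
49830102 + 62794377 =112624479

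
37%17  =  3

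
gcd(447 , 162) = 3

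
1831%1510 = 321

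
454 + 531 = 985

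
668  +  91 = 759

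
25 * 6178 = 154450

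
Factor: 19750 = 2^1  *5^3*79^1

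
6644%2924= 796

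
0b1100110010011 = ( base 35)5C2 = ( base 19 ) I2B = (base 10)6547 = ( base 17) 15B2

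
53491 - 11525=41966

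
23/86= 23/86 =0.27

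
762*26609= 20276058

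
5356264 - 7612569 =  - 2256305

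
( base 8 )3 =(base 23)3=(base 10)3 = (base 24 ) 3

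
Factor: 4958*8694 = 43104852 = 2^2 * 3^3 * 7^1*23^1*37^1*67^1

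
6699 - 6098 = 601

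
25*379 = 9475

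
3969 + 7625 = 11594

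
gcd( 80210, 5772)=26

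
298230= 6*49705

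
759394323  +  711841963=1471236286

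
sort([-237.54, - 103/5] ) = [ - 237.54, - 103/5 ]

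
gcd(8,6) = 2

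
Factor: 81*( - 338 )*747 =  - 20451366 = - 2^1*3^6*13^2*83^1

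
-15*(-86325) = 1294875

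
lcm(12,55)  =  660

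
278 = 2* 139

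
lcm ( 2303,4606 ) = 4606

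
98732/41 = 98732/41= 2408.10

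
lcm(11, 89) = 979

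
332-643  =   - 311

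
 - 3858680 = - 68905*56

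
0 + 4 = 4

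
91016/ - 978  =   - 94 + 458/489 = - 93.06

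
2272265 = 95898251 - 93625986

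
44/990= 2/45 = 0.04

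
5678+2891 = 8569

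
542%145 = 107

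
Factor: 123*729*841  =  75409947 = 3^7* 29^2*41^1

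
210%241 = 210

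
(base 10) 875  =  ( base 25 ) 1a0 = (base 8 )1553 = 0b1101101011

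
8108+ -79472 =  - 71364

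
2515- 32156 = - 29641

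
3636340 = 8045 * 452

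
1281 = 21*61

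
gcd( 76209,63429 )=3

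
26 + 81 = 107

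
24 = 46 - 22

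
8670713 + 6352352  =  15023065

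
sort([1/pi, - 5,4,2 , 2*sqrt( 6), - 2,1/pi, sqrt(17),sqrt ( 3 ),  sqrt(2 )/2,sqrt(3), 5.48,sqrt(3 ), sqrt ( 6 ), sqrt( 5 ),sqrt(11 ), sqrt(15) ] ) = [ - 5, - 2, 1/pi, 1/pi, sqrt(2 ) /2, sqrt ( 3),sqrt(3 ),sqrt(3 ), 2,sqrt( 5 ),sqrt( 6),sqrt ( 11),sqrt( 15) , 4, sqrt (17 ), 2*sqrt(6) , 5.48 ] 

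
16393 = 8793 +7600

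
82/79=82/79 = 1.04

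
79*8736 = 690144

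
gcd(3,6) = 3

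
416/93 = 4 + 44/93 = 4.47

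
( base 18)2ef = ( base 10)915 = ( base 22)1JD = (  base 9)1226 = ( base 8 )1623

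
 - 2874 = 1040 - 3914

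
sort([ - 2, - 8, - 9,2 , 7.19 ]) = [-9, - 8,-2, 2,7.19]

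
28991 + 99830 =128821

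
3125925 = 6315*495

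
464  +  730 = 1194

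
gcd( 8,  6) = 2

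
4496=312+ 4184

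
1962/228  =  327/38 = 8.61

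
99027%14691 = 10881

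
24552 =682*36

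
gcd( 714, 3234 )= 42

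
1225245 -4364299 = - 3139054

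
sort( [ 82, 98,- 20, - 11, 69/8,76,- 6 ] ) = [-20,-11, - 6 , 69/8, 76, 82, 98]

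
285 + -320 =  - 35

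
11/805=11/805=0.01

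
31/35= 31/35 = 0.89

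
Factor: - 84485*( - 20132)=2^2*5^1*7^1*61^1*277^1*719^1 = 1700852020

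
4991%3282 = 1709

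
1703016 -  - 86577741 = 88280757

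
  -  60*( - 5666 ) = 339960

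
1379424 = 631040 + 748384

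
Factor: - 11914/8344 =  - 851/596 = - 2^( - 2 )*23^1*37^1*149^(-1 )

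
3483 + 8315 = 11798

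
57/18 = 19/6 =3.17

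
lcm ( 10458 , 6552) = 543816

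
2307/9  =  256+ 1/3=256.33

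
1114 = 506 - - 608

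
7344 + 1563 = 8907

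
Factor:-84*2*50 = -2^4*3^1*5^2 * 7^1 =- 8400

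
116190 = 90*1291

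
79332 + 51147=130479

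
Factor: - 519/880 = -2^( - 4)  *3^1*5^( - 1)*11^(-1)*173^1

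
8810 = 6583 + 2227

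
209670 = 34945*6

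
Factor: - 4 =-2^2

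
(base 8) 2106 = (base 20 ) 2EE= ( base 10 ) 1094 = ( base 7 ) 3122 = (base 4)101012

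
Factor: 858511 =37^1* 23203^1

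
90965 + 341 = 91306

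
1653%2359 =1653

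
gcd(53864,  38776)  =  8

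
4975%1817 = 1341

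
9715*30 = 291450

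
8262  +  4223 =12485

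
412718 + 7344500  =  7757218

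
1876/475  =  1876/475 = 3.95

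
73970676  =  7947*9308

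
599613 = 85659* 7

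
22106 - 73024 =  - 50918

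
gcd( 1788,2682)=894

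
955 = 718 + 237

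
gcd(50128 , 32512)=16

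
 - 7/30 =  - 7/30 = - 0.23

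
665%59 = 16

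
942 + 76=1018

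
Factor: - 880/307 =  - 2^4*5^1 * 11^1*307^(  -  1)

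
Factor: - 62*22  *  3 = - 2^2*3^1 * 11^1* 31^1 =- 4092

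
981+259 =1240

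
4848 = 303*16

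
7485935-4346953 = 3138982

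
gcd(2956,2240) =4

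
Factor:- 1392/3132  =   - 4/9 = - 2^2*3^( - 2) 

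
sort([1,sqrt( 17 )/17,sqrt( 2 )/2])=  [sqrt( 17 ) /17 , sqrt( 2 ) /2,  1] 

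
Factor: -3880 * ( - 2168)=2^6 * 5^1*97^1* 271^1 =8411840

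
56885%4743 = 4712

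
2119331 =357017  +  1762314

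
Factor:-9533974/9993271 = -2^1*17^1*280411^1*9993271^(- 1)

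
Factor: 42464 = 2^5*1327^1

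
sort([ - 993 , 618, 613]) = [ - 993, 613, 618]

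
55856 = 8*6982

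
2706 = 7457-4751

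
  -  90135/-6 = 15022 + 1/2 = 15022.50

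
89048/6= 14841+1/3= 14841.33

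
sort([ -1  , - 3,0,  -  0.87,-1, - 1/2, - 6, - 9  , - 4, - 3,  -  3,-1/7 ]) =[-9,-6, - 4, - 3, - 3, - 3, - 1, - 1  , - 0.87, - 1/2,-1/7,  0 ]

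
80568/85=947 + 73/85=947.86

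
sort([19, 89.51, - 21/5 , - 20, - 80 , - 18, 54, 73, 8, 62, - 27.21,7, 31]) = [ - 80, - 27.21, - 20, - 18, - 21/5, 7 , 8,19, 31 , 54 , 62,73,89.51]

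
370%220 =150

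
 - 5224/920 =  - 6+37/115= - 5.68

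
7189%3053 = 1083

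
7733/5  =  7733/5 = 1546.60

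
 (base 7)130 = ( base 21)37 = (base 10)70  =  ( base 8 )106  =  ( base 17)42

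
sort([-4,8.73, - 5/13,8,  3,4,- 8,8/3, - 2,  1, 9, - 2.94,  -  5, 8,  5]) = [-8, - 5, - 4 , - 2.94, - 2,-5/13, 1, 8/3, 3,  4,5, 8, 8, 8.73,  9 ]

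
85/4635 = 17/927 = 0.02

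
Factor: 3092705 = 5^1 * 7^1 * 11^1*29^1*277^1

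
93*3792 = 352656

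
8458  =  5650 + 2808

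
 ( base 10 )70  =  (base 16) 46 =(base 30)2a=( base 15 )4A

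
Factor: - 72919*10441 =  - 761347279=- 7^1 * 11^1*53^1*197^1 * 947^1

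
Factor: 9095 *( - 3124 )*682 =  - 2^3*5^1*11^2*17^1*31^1*71^1*107^1 = - 19377515960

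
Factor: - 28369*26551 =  - 7^1*11^1*2579^1*3793^1 = - 753225319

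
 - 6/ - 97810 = 3/48905 = 0.00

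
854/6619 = 854/6619 = 0.13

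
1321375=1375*961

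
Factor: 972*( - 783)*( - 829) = 630932004 =2^2*3^8*29^1*829^1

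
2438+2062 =4500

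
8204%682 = 20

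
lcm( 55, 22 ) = 110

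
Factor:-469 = -7^1*67^1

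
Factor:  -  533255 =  - 5^1 * 23^1*4637^1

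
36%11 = 3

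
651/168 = 31/8 = 3.88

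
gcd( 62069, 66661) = 7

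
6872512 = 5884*1168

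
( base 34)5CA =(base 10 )6198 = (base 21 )E13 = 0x1836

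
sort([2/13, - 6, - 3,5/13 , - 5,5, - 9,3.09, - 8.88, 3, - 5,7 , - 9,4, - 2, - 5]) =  [  -  9, - 9, - 8.88, - 6, - 5, - 5, - 5  , - 3, - 2,2/13,5/13,3,3.09,4,5, 7] 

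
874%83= 44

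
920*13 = 11960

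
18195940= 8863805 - -9332135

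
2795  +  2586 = 5381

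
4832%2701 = 2131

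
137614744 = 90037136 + 47577608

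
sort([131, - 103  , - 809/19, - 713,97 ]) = [ - 713  , - 103, - 809/19, 97,131]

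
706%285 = 136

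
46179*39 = 1800981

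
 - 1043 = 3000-4043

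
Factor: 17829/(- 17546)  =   - 2^(-1)*3^2 * 7^1* 31^( - 1) = -63/62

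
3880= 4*970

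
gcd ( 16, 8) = 8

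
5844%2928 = 2916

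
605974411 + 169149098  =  775123509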